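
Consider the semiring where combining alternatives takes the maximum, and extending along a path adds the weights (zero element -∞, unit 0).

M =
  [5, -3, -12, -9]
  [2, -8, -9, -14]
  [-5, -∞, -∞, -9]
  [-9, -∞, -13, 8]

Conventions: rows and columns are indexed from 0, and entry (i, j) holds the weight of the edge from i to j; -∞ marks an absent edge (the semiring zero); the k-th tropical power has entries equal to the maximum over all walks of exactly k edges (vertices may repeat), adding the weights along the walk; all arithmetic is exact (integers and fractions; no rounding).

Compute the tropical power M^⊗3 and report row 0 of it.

M^⊗2:
  [10, 2, -7, -1]
  [7, -1, -10, -6]
  [0, -8, -17, -1]
  [-1, -12, -5, 16]
M^⊗3:
  [15, 7, -2, 7]
  [12, 4, -5, 2]
  [5, -3, -12, 7]
  [7, -4, 3, 24]
Answer: row 0 of M^⊗3 = [15, 7, -2, 7]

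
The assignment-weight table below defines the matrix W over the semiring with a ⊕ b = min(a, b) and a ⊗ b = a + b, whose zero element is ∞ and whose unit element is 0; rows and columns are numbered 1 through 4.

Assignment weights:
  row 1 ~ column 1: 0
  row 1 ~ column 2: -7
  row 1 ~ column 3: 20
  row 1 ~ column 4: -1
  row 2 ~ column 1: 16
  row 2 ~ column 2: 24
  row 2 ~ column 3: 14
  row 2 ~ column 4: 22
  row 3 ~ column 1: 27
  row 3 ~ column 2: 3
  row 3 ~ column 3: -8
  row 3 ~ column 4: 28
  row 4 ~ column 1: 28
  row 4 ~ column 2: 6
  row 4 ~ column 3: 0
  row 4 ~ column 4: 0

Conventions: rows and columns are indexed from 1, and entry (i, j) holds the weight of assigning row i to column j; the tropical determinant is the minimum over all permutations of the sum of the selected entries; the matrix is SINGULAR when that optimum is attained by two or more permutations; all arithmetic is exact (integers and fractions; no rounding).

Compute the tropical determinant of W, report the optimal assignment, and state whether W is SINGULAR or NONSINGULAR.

σ = (1, 2, 3, 4): 0 + 24 + (-8) + 0 = 16
σ = (1, 2, 4, 3): 0 + 24 + 28 + 0 = 52
σ = (1, 3, 2, 4): 0 + 14 + 3 + 0 = 17
σ = (1, 3, 4, 2): 0 + 14 + 28 + 6 = 48
σ = (1, 4, 2, 3): 0 + 22 + 3 + 0 = 25
σ = (1, 4, 3, 2): 0 + 22 + (-8) + 6 = 20
σ = (2, 1, 3, 4): (-7) + 16 + (-8) + 0 = 1
σ = (2, 1, 4, 3): (-7) + 16 + 28 + 0 = 37
σ = (2, 3, 1, 4): (-7) + 14 + 27 + 0 = 34
σ = (2, 3, 4, 1): (-7) + 14 + 28 + 28 = 63
σ = (2, 4, 1, 3): (-7) + 22 + 27 + 0 = 42
σ = (2, 4, 3, 1): (-7) + 22 + (-8) + 28 = 35
σ = (3, 1, 2, 4): 20 + 16 + 3 + 0 = 39
σ = (3, 1, 4, 2): 20 + 16 + 28 + 6 = 70
σ = (3, 2, 1, 4): 20 + 24 + 27 + 0 = 71
σ = (3, 2, 4, 1): 20 + 24 + 28 + 28 = 100
σ = (3, 4, 1, 2): 20 + 22 + 27 + 6 = 75
σ = (3, 4, 2, 1): 20 + 22 + 3 + 28 = 73
σ = (4, 1, 2, 3): (-1) + 16 + 3 + 0 = 18
σ = (4, 1, 3, 2): (-1) + 16 + (-8) + 6 = 13
σ = (4, 2, 1, 3): (-1) + 24 + 27 + 0 = 50
σ = (4, 2, 3, 1): (-1) + 24 + (-8) + 28 = 43
σ = (4, 3, 1, 2): (-1) + 14 + 27 + 6 = 46
σ = (4, 3, 2, 1): (-1) + 14 + 3 + 28 = 44
Optimal value attained by: σ = (2, 1, 3, 4).
Answer: det⊕(W) = 1; verdict: NONSINGULAR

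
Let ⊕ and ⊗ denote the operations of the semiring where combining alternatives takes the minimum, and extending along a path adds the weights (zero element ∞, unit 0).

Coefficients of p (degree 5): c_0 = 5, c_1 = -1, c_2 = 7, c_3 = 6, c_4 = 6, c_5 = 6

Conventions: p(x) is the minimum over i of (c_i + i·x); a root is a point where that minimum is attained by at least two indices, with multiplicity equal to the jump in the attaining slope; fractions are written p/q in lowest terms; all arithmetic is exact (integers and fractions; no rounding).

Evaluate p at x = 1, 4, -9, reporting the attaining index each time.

p(1) = min(5+0·1=5, -1+1·1=0, 7+2·1=9, 6+3·1=9, 6+4·1=10, 6+5·1=11) = 0 (attained by i=1)
p(4) = min(5+0·4=5, -1+1·4=3, 7+2·4=15, 6+3·4=18, 6+4·4=22, 6+5·4=26) = 3 (attained by i=1)
p(-9) = min(5+0·(-9)=5, -1+1·(-9)=-10, 7+2·(-9)=-11, 6+3·(-9)=-21, 6+4·(-9)=-30, 6+5·(-9)=-39) = -39 (attained by i=5)
Answer: p(1) = 0; p(4) = 3; p(-9) = -39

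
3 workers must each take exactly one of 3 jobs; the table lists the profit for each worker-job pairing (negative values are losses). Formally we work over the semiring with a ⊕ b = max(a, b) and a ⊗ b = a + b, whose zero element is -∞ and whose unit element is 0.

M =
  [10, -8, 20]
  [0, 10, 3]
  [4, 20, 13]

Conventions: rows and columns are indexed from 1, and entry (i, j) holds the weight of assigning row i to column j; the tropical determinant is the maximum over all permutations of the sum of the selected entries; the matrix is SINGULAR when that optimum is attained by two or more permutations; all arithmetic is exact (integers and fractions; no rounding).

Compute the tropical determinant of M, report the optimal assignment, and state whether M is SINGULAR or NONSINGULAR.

σ = (1, 2, 3): 10 + 10 + 13 = 33
σ = (1, 3, 2): 10 + 3 + 20 = 33
σ = (2, 1, 3): (-8) + 0 + 13 = 5
σ = (2, 3, 1): (-8) + 3 + 4 = -1
σ = (3, 1, 2): 20 + 0 + 20 = 40
σ = (3, 2, 1): 20 + 10 + 4 = 34
Optimal value attained by: σ = (3, 1, 2).
Answer: det⊕(M) = 40; verdict: NONSINGULAR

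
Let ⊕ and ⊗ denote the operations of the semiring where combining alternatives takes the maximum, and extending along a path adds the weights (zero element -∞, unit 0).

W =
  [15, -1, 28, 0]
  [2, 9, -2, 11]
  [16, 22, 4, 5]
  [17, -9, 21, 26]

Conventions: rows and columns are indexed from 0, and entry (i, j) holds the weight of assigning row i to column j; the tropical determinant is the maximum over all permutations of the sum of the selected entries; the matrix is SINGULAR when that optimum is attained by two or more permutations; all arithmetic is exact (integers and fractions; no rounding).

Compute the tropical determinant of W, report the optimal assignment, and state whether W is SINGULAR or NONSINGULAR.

σ = (0, 1, 2, 3): 15 + 9 + 4 + 26 = 54
σ = (0, 1, 3, 2): 15 + 9 + 5 + 21 = 50
σ = (0, 2, 1, 3): 15 + (-2) + 22 + 26 = 61
σ = (0, 2, 3, 1): 15 + (-2) + 5 + (-9) = 9
σ = (0, 3, 1, 2): 15 + 11 + 22 + 21 = 69
σ = (0, 3, 2, 1): 15 + 11 + 4 + (-9) = 21
σ = (1, 0, 2, 3): (-1) + 2 + 4 + 26 = 31
σ = (1, 0, 3, 2): (-1) + 2 + 5 + 21 = 27
σ = (1, 2, 0, 3): (-1) + (-2) + 16 + 26 = 39
σ = (1, 2, 3, 0): (-1) + (-2) + 5 + 17 = 19
σ = (1, 3, 0, 2): (-1) + 11 + 16 + 21 = 47
σ = (1, 3, 2, 0): (-1) + 11 + 4 + 17 = 31
σ = (2, 0, 1, 3): 28 + 2 + 22 + 26 = 78
σ = (2, 0, 3, 1): 28 + 2 + 5 + (-9) = 26
σ = (2, 1, 0, 3): 28 + 9 + 16 + 26 = 79
σ = (2, 1, 3, 0): 28 + 9 + 5 + 17 = 59
σ = (2, 3, 0, 1): 28 + 11 + 16 + (-9) = 46
σ = (2, 3, 1, 0): 28 + 11 + 22 + 17 = 78
σ = (3, 0, 1, 2): 0 + 2 + 22 + 21 = 45
σ = (3, 0, 2, 1): 0 + 2 + 4 + (-9) = -3
σ = (3, 1, 0, 2): 0 + 9 + 16 + 21 = 46
σ = (3, 1, 2, 0): 0 + 9 + 4 + 17 = 30
σ = (3, 2, 0, 1): 0 + (-2) + 16 + (-9) = 5
σ = (3, 2, 1, 0): 0 + (-2) + 22 + 17 = 37
Optimal value attained by: σ = (2, 1, 0, 3).
Answer: det⊕(W) = 79; verdict: NONSINGULAR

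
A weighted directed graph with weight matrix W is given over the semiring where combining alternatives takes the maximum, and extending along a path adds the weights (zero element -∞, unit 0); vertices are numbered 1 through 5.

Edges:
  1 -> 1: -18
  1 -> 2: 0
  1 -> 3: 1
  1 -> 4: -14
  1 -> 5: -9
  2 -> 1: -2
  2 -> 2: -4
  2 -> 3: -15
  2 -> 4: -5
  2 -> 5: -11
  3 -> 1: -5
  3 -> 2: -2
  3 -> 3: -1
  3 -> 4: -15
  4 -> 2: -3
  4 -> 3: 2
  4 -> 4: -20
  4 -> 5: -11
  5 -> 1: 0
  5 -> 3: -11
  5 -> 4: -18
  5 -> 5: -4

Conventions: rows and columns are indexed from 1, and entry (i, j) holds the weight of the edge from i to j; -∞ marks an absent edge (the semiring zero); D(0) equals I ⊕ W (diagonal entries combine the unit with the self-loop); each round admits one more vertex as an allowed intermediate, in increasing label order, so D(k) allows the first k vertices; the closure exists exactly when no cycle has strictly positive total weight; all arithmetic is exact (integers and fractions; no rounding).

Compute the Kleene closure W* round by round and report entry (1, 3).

D(0):
  [0, 0, 1, -14, -9]
  [-2, 0, -15, -5, -11]
  [-5, -2, 0, -15, -∞]
  [-∞, -3, 2, 0, -11]
  [0, -∞, -11, -18, 0]
D(1):
  [0, 0, 1, -14, -9]
  [-2, 0, -1, -5, -11]
  [-5, -2, 0, -15, -14]
  [-∞, -3, 2, 0, -11]
  [0, 0, 1, -14, 0]
D(2):
  [0, 0, 1, -5, -9]
  [-2, 0, -1, -5, -11]
  [-4, -2, 0, -7, -13]
  [-5, -3, 2, 0, -11]
  [0, 0, 1, -5, 0]
D(3):
  [0, 0, 1, -5, -9]
  [-2, 0, -1, -5, -11]
  [-4, -2, 0, -7, -13]
  [-2, 0, 2, 0, -11]
  [0, 0, 1, -5, 0]
D(4):
  [0, 0, 1, -5, -9]
  [-2, 0, -1, -5, -11]
  [-4, -2, 0, -7, -13]
  [-2, 0, 2, 0, -11]
  [0, 0, 1, -5, 0]
D(5):
  [0, 0, 1, -5, -9]
  [-2, 0, -1, -5, -11]
  [-4, -2, 0, -7, -13]
  [-2, 0, 2, 0, -11]
  [0, 0, 1, -5, 0]
Answer: W*[1][3] = 1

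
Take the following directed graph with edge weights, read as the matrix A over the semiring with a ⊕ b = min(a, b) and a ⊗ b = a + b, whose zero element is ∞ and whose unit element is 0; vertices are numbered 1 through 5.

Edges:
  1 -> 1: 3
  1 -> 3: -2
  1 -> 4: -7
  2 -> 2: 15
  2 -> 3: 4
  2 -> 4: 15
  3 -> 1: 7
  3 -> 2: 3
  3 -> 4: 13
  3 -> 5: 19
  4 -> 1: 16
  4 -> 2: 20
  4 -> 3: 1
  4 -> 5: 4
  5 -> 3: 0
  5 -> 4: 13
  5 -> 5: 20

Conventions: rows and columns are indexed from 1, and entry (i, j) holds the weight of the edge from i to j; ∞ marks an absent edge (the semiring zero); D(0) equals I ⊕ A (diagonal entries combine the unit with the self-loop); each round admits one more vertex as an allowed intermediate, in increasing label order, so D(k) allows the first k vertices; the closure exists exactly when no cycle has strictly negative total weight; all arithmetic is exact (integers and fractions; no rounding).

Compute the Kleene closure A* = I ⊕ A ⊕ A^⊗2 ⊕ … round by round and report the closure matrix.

D(0):
  [0, ∞, -2, -7, ∞]
  [∞, 0, 4, 15, ∞]
  [7, 3, 0, 13, 19]
  [16, 20, 1, 0, 4]
  [∞, ∞, 0, 13, 0]
D(1):
  [0, ∞, -2, -7, ∞]
  [∞, 0, 4, 15, ∞]
  [7, 3, 0, 0, 19]
  [16, 20, 1, 0, 4]
  [∞, ∞, 0, 13, 0]
D(2):
  [0, ∞, -2, -7, ∞]
  [∞, 0, 4, 15, ∞]
  [7, 3, 0, 0, 19]
  [16, 20, 1, 0, 4]
  [∞, ∞, 0, 13, 0]
D(3):
  [0, 1, -2, -7, 17]
  [11, 0, 4, 4, 23]
  [7, 3, 0, 0, 19]
  [8, 4, 1, 0, 4]
  [7, 3, 0, 0, 0]
D(4):
  [0, -3, -6, -7, -3]
  [11, 0, 4, 4, 8]
  [7, 3, 0, 0, 4]
  [8, 4, 1, 0, 4]
  [7, 3, 0, 0, 0]
D(5):
  [0, -3, -6, -7, -3]
  [11, 0, 4, 4, 8]
  [7, 3, 0, 0, 4]
  [8, 4, 1, 0, 4]
  [7, 3, 0, 0, 0]
Answer: A* = [[0, -3, -6, -7, -3], [11, 0, 4, 4, 8], [7, 3, 0, 0, 4], [8, 4, 1, 0, 4], [7, 3, 0, 0, 0]]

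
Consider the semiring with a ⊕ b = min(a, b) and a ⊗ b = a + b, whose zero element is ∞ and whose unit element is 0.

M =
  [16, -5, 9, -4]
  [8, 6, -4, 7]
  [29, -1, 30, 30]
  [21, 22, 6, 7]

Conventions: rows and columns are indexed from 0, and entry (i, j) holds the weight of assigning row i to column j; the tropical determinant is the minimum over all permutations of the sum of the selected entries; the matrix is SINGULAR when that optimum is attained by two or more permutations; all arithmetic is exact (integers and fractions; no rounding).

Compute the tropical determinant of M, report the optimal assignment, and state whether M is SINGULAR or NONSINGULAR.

σ = (0, 1, 2, 3): 16 + 6 + 30 + 7 = 59
σ = (0, 1, 3, 2): 16 + 6 + 30 + 6 = 58
σ = (0, 2, 1, 3): 16 + (-4) + (-1) + 7 = 18
σ = (0, 2, 3, 1): 16 + (-4) + 30 + 22 = 64
σ = (0, 3, 1, 2): 16 + 7 + (-1) + 6 = 28
σ = (0, 3, 2, 1): 16 + 7 + 30 + 22 = 75
σ = (1, 0, 2, 3): (-5) + 8 + 30 + 7 = 40
σ = (1, 0, 3, 2): (-5) + 8 + 30 + 6 = 39
σ = (1, 2, 0, 3): (-5) + (-4) + 29 + 7 = 27
σ = (1, 2, 3, 0): (-5) + (-4) + 30 + 21 = 42
σ = (1, 3, 0, 2): (-5) + 7 + 29 + 6 = 37
σ = (1, 3, 2, 0): (-5) + 7 + 30 + 21 = 53
σ = (2, 0, 1, 3): 9 + 8 + (-1) + 7 = 23
σ = (2, 0, 3, 1): 9 + 8 + 30 + 22 = 69
σ = (2, 1, 0, 3): 9 + 6 + 29 + 7 = 51
σ = (2, 1, 3, 0): 9 + 6 + 30 + 21 = 66
σ = (2, 3, 0, 1): 9 + 7 + 29 + 22 = 67
σ = (2, 3, 1, 0): 9 + 7 + (-1) + 21 = 36
σ = (3, 0, 1, 2): (-4) + 8 + (-1) + 6 = 9
σ = (3, 0, 2, 1): (-4) + 8 + 30 + 22 = 56
σ = (3, 1, 0, 2): (-4) + 6 + 29 + 6 = 37
σ = (3, 1, 2, 0): (-4) + 6 + 30 + 21 = 53
σ = (3, 2, 0, 1): (-4) + (-4) + 29 + 22 = 43
σ = (3, 2, 1, 0): (-4) + (-4) + (-1) + 21 = 12
Optimal value attained by: σ = (3, 0, 1, 2).
Answer: det⊕(M) = 9; verdict: NONSINGULAR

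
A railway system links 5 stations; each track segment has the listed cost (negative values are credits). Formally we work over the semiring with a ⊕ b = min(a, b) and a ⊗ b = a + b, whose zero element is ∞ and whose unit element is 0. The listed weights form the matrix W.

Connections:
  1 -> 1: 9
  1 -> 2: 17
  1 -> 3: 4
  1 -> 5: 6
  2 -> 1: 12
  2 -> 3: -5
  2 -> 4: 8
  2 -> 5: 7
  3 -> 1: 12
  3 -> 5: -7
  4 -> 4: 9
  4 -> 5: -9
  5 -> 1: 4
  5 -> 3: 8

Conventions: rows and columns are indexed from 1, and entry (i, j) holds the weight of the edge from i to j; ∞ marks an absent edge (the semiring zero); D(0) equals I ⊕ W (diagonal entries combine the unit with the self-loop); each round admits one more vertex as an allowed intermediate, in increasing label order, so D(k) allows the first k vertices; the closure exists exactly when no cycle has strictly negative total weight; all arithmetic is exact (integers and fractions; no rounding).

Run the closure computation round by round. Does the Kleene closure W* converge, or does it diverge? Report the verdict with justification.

D(0):
  [0, 17, 4, ∞, 6]
  [12, 0, -5, 8, 7]
  [12, ∞, 0, ∞, -7]
  [∞, ∞, ∞, 0, -9]
  [4, ∞, 8, ∞, 0]
D(1):
  [0, 17, 4, ∞, 6]
  [12, 0, -5, 8, 7]
  [12, 29, 0, ∞, -7]
  [∞, ∞, ∞, 0, -9]
  [4, 21, 8, ∞, 0]
D(2):
  [0, 17, 4, 25, 6]
  [12, 0, -5, 8, 7]
  [12, 29, 0, 37, -7]
  [∞, ∞, ∞, 0, -9]
  [4, 21, 8, 29, 0]
D(3):
  [0, 17, 4, 25, -3]
  [7, 0, -5, 8, -12]
  [12, 29, 0, 37, -7]
  [∞, ∞, ∞, 0, -9]
  [4, 21, 8, 29, 0]
D(4):
  [0, 17, 4, 25, -3]
  [7, 0, -5, 8, -12]
  [12, 29, 0, 37, -7]
  [∞, ∞, ∞, 0, -9]
  [4, 21, 8, 29, 0]
D(5):
  [0, 17, 4, 25, -3]
  [-8, 0, -5, 8, -12]
  [-3, 14, 0, 22, -7]
  [-5, 12, -1, 0, -9]
  [4, 21, 8, 29, 0]
Key observation: every diagonal entry stays at the unit through all rounds, so no improving cycle exists.
Answer: CONVERGES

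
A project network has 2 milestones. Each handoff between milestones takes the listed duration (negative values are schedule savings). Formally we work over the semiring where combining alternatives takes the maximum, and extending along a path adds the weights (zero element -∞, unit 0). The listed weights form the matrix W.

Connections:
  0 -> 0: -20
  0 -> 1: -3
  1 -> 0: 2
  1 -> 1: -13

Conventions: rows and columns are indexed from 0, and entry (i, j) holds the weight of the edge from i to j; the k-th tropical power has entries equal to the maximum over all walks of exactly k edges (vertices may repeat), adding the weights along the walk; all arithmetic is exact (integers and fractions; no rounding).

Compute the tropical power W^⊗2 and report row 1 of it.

W^⊗2:
  [-1, -16]
  [-11, -1]
Answer: row 1 of W^⊗2 = [-11, -1]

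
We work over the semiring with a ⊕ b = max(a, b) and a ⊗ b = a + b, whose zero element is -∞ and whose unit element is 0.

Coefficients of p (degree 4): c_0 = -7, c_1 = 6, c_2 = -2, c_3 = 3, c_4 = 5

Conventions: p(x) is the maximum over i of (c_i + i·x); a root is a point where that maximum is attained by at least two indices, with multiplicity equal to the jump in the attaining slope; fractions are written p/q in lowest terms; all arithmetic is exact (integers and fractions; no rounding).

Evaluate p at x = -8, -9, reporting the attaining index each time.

p(-8) = max(-7+0·(-8)=-7, 6+1·(-8)=-2, -2+2·(-8)=-18, 3+3·(-8)=-21, 5+4·(-8)=-27) = -2 (attained by i=1)
p(-9) = max(-7+0·(-9)=-7, 6+1·(-9)=-3, -2+2·(-9)=-20, 3+3·(-9)=-24, 5+4·(-9)=-31) = -3 (attained by i=1)
Answer: p(-8) = -2; p(-9) = -3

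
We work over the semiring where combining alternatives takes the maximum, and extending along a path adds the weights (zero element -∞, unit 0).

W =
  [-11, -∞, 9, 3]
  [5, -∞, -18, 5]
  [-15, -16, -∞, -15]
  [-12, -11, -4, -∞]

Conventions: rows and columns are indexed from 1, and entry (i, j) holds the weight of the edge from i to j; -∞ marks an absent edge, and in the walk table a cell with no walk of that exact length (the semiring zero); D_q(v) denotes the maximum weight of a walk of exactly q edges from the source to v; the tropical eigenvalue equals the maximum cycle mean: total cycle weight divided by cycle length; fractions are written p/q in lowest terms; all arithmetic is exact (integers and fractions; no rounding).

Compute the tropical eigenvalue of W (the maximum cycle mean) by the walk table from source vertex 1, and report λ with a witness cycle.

q=0: [0, -∞, -∞, -∞]
q=1: [-11, -∞, 9, 3]
q=2: [-6, -7, -1, -6]
q=3: [-2, -17, 3, -2]
q=4: [-12, -13, 7, 1]
Optimal cycle mean attained by: cycle 1->3->2->1, total 9 + (-16) + 5, length 3.
Answer: λ = -2/3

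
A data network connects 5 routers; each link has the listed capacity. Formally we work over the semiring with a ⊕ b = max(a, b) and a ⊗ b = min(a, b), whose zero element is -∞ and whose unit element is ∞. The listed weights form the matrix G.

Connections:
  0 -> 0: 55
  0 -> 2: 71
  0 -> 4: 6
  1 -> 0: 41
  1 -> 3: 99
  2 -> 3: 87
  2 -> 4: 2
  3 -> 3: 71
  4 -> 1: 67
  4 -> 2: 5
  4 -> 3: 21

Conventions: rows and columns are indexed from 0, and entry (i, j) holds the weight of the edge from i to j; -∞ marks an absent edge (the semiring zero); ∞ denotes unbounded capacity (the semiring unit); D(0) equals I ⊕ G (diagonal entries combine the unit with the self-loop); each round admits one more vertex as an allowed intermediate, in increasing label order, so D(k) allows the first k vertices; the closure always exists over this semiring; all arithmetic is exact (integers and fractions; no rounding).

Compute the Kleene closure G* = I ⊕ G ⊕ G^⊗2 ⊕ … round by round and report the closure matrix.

D(0):
  [∞, -∞, 71, -∞, 6]
  [41, ∞, -∞, 99, -∞]
  [-∞, -∞, ∞, 87, 2]
  [-∞, -∞, -∞, ∞, -∞]
  [-∞, 67, 5, 21, ∞]
D(1):
  [∞, -∞, 71, -∞, 6]
  [41, ∞, 41, 99, 6]
  [-∞, -∞, ∞, 87, 2]
  [-∞, -∞, -∞, ∞, -∞]
  [-∞, 67, 5, 21, ∞]
D(2):
  [∞, -∞, 71, -∞, 6]
  [41, ∞, 41, 99, 6]
  [-∞, -∞, ∞, 87, 2]
  [-∞, -∞, -∞, ∞, -∞]
  [41, 67, 41, 67, ∞]
D(3):
  [∞, -∞, 71, 71, 6]
  [41, ∞, 41, 99, 6]
  [-∞, -∞, ∞, 87, 2]
  [-∞, -∞, -∞, ∞, -∞]
  [41, 67, 41, 67, ∞]
D(4):
  [∞, -∞, 71, 71, 6]
  [41, ∞, 41, 99, 6]
  [-∞, -∞, ∞, 87, 2]
  [-∞, -∞, -∞, ∞, -∞]
  [41, 67, 41, 67, ∞]
D(5):
  [∞, 6, 71, 71, 6]
  [41, ∞, 41, 99, 6]
  [2, 2, ∞, 87, 2]
  [-∞, -∞, -∞, ∞, -∞]
  [41, 67, 41, 67, ∞]
Answer: G* = [[∞, 6, 71, 71, 6], [41, ∞, 41, 99, 6], [2, 2, ∞, 87, 2], [-∞, -∞, -∞, ∞, -∞], [41, 67, 41, 67, ∞]]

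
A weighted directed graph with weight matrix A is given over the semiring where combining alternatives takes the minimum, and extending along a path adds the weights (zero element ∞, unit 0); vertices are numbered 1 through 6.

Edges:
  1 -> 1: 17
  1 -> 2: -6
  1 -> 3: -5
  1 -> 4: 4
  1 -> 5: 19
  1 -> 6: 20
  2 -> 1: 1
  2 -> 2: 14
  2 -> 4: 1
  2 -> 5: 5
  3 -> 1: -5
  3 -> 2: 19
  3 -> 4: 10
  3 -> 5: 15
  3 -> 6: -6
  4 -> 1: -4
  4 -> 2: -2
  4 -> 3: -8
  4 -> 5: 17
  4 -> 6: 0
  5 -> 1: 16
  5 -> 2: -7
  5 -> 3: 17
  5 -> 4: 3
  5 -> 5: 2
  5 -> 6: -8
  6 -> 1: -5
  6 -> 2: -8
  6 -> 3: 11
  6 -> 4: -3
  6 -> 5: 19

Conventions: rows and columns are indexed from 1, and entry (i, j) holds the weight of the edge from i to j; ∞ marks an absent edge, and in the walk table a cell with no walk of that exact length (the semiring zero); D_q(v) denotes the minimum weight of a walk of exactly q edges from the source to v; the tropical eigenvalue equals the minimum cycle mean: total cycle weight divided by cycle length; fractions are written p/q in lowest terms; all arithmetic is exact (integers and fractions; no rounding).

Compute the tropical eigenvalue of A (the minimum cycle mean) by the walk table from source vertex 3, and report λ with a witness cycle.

q=0: [∞, ∞, 0, ∞, ∞, ∞]
q=1: [-5, 19, ∞, 10, 15, -6]
q=2: [-11, -14, -10, -9, 13, 7]
q=3: [-15, -17, -17, -13, -9, -16]
q=4: [-22, -24, -21, -19, -12, -23]
q=5: [-28, -31, -27, -26, -19, -27]
q=6: [-32, -35, -34, -30, -26, -33]
Optimal cycle mean attained by: cycle 3->6->4->3, total (-6) + (-3) + (-8), length 3.
Answer: λ = -17/3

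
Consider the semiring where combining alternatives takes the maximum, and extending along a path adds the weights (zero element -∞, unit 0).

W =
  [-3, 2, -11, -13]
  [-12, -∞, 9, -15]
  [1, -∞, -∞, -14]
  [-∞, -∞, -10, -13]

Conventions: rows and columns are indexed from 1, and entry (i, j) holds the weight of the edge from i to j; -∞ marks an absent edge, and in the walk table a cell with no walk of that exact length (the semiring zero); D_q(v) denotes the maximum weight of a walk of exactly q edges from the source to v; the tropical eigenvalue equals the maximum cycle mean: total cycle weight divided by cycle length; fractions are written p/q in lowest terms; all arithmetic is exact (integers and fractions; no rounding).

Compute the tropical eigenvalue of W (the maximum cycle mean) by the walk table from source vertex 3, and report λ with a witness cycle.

q=0: [-∞, -∞, 0, -∞]
q=1: [1, -∞, -∞, -14]
q=2: [-2, 3, -10, -12]
q=3: [-5, 0, 12, -12]
q=4: [13, -3, 9, -2]
Optimal cycle mean attained by: cycle 1->2->3->1, total 2 + 9 + 1, length 3.
Answer: λ = 4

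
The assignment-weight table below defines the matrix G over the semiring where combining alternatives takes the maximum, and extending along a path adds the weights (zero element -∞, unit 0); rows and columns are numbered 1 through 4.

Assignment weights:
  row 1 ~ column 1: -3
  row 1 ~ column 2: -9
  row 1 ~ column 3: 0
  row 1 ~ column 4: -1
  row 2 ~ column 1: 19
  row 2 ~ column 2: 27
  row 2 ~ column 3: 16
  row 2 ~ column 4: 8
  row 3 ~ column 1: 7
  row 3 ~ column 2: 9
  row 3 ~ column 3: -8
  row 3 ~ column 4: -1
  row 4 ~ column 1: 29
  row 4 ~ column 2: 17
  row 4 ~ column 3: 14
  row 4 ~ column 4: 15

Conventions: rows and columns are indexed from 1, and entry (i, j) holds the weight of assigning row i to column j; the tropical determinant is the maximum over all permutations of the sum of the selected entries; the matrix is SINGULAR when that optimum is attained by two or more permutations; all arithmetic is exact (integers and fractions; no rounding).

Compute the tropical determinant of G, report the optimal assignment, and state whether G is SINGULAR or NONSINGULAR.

σ = (1, 2, 3, 4): (-3) + 27 + (-8) + 15 = 31
σ = (1, 2, 4, 3): (-3) + 27 + (-1) + 14 = 37
σ = (1, 3, 2, 4): (-3) + 16 + 9 + 15 = 37
σ = (1, 3, 4, 2): (-3) + 16 + (-1) + 17 = 29
σ = (1, 4, 2, 3): (-3) + 8 + 9 + 14 = 28
σ = (1, 4, 3, 2): (-3) + 8 + (-8) + 17 = 14
σ = (2, 1, 3, 4): (-9) + 19 + (-8) + 15 = 17
σ = (2, 1, 4, 3): (-9) + 19 + (-1) + 14 = 23
σ = (2, 3, 1, 4): (-9) + 16 + 7 + 15 = 29
σ = (2, 3, 4, 1): (-9) + 16 + (-1) + 29 = 35
σ = (2, 4, 1, 3): (-9) + 8 + 7 + 14 = 20
σ = (2, 4, 3, 1): (-9) + 8 + (-8) + 29 = 20
σ = (3, 1, 2, 4): 0 + 19 + 9 + 15 = 43
σ = (3, 1, 4, 2): 0 + 19 + (-1) + 17 = 35
σ = (3, 2, 1, 4): 0 + 27 + 7 + 15 = 49
σ = (3, 2, 4, 1): 0 + 27 + (-1) + 29 = 55
σ = (3, 4, 1, 2): 0 + 8 + 7 + 17 = 32
σ = (3, 4, 2, 1): 0 + 8 + 9 + 29 = 46
σ = (4, 1, 2, 3): (-1) + 19 + 9 + 14 = 41
σ = (4, 1, 3, 2): (-1) + 19 + (-8) + 17 = 27
σ = (4, 2, 1, 3): (-1) + 27 + 7 + 14 = 47
σ = (4, 2, 3, 1): (-1) + 27 + (-8) + 29 = 47
σ = (4, 3, 1, 2): (-1) + 16 + 7 + 17 = 39
σ = (4, 3, 2, 1): (-1) + 16 + 9 + 29 = 53
Optimal value attained by: σ = (3, 2, 4, 1).
Answer: det⊕(G) = 55; verdict: NONSINGULAR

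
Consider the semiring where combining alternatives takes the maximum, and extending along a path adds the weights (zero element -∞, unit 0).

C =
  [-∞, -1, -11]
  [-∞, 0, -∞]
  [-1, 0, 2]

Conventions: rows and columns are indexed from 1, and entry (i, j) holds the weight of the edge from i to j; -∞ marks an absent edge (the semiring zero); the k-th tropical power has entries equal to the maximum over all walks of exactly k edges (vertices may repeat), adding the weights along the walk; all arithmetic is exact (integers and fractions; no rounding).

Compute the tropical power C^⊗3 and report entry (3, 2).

C^⊗2:
  [-12, -1, -9]
  [-∞, 0, -∞]
  [1, 2, 4]
C^⊗3:
  [-10, -1, -7]
  [-∞, 0, -∞]
  [3, 4, 6]
Key observation: the optimum is the walk 3->3->3->2, with weight 2 + 2 + 0 = 4.
Optimal value attained by: walk 3->3->3->2.
Answer: (C^⊗3)[3][2] = 4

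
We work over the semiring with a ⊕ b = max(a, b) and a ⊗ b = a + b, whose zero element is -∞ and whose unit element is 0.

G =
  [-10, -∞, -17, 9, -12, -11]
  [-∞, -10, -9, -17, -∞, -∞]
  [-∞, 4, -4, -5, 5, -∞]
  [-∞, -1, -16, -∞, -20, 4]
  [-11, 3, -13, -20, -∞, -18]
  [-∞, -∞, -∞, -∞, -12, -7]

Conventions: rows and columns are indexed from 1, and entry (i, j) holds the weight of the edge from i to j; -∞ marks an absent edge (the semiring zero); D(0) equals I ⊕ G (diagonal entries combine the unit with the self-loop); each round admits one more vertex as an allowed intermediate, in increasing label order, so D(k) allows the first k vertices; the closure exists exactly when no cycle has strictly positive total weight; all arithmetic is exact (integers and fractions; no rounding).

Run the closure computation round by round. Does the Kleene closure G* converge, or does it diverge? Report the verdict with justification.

D(0):
  [0, -∞, -17, 9, -12, -11]
  [-∞, 0, -9, -17, -∞, -∞]
  [-∞, 4, 0, -5, 5, -∞]
  [-∞, -1, -16, 0, -20, 4]
  [-11, 3, -13, -20, 0, -18]
  [-∞, -∞, -∞, -∞, -12, 0]
D(1):
  [0, -∞, -17, 9, -12, -11]
  [-∞, 0, -9, -17, -∞, -∞]
  [-∞, 4, 0, -5, 5, -∞]
  [-∞, -1, -16, 0, -20, 4]
  [-11, 3, -13, -2, 0, -18]
  [-∞, -∞, -∞, -∞, -12, 0]
D(2):
  [0, -∞, -17, 9, -12, -11]
  [-∞, 0, -9, -17, -∞, -∞]
  [-∞, 4, 0, -5, 5, -∞]
  [-∞, -1, -10, 0, -20, 4]
  [-11, 3, -6, -2, 0, -18]
  [-∞, -∞, -∞, -∞, -12, 0]
D(3):
  [0, -13, -17, 9, -12, -11]
  [-∞, 0, -9, -14, -4, -∞]
  [-∞, 4, 0, -5, 5, -∞]
  [-∞, -1, -10, 0, -5, 4]
  [-11, 3, -6, -2, 0, -18]
  [-∞, -∞, -∞, -∞, -12, 0]
D(4):
  [0, 8, -1, 9, 4, 13]
  [-∞, 0, -9, -14, -4, -10]
  [-∞, 4, 0, -5, 5, -1]
  [-∞, -1, -10, 0, -5, 4]
  [-11, 3, -6, -2, 0, 2]
  [-∞, -∞, -∞, -∞, -12, 0]
D(5):
  [0, 8, -1, 9, 4, 13]
  [-15, 0, -9, -6, -4, -2]
  [-6, 8, 0, 3, 5, 7]
  [-16, -1, -10, 0, -5, 4]
  [-11, 3, -6, -2, 0, 2]
  [-23, -9, -18, -14, -12, 0]
D(6):
  [0, 8, -1, 9, 4, 13]
  [-15, 0, -9, -6, -4, -2]
  [-6, 8, 0, 3, 5, 7]
  [-16, -1, -10, 0, -5, 4]
  [-11, 3, -6, -2, 0, 2]
  [-23, -9, -18, -14, -12, 0]
Key observation: every diagonal entry stays at the unit through all rounds, so no improving cycle exists.
Answer: CONVERGES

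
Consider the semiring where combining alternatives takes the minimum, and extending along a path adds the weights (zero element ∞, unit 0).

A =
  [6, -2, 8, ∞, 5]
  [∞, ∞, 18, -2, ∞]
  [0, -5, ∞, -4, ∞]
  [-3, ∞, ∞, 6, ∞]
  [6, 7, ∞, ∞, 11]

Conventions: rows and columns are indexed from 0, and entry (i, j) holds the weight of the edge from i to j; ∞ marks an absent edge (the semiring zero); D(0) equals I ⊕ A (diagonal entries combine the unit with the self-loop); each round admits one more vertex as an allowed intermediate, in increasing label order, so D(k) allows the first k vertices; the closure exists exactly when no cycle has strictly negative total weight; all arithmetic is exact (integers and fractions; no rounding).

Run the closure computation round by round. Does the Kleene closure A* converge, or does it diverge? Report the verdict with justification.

D(0):
  [0, -2, 8, ∞, 5]
  [∞, 0, 18, -2, ∞]
  [0, -5, 0, -4, ∞]
  [-3, ∞, ∞, 0, ∞]
  [6, 7, ∞, ∞, 0]
D(1):
  [0, -2, 8, ∞, 5]
  [∞, 0, 18, -2, ∞]
  [0, -5, 0, -4, 5]
  [-3, -5, 5, 0, 2]
  [6, 4, 14, ∞, 0]
Detection: at round 2, diagonal entry (3, 3) turns strictly negative.
Key observation: the cycle 3->0->1->3 has total weight (-3) + (-2) + (-2), which is strictly negative.
Answer: DIVERGES — negative cycle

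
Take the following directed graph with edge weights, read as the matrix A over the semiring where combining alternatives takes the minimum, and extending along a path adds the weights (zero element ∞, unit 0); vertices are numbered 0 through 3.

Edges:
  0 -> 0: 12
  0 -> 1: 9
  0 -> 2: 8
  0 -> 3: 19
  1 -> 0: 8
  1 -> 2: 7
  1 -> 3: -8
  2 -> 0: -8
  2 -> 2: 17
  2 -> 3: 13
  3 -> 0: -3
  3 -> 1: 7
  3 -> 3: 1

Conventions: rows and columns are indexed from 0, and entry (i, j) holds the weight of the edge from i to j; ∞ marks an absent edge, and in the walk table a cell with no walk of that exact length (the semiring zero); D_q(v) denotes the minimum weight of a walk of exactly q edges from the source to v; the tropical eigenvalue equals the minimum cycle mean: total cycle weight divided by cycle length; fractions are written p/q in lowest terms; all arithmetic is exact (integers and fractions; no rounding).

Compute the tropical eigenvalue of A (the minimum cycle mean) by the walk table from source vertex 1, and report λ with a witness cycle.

q=0: [∞, 0, ∞, ∞]
q=1: [8, ∞, 7, -8]
q=2: [-11, -1, 16, -7]
q=3: [-10, -2, -3, -9]
q=4: [-12, -2, -2, -10]
Optimal cycle mean attained by: cycle 0->1->3->0, total 9 + (-8) + (-3), length 3.
Answer: λ = -2/3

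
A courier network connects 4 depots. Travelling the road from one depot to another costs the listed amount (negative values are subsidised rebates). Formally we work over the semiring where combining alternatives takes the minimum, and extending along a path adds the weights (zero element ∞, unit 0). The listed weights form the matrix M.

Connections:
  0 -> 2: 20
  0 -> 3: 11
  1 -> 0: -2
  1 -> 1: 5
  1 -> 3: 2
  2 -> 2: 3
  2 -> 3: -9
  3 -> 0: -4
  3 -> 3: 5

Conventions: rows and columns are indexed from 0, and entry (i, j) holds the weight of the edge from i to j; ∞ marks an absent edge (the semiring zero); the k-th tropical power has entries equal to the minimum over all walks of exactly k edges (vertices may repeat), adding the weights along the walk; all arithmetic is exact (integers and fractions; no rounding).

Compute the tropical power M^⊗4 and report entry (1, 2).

M^⊗2:
  [7, ∞, 23, 11]
  [-2, 10, 18, 7]
  [-13, ∞, 6, -6]
  [1, ∞, 16, 7]
M^⊗3:
  [7, ∞, 26, 14]
  [3, 15, 18, 9]
  [-10, ∞, 7, -3]
  [3, ∞, 19, 7]
M^⊗4:
  [10, ∞, 27, 17]
  [5, 20, 21, 9]
  [-7, ∞, 10, -2]
  [3, ∞, 22, 10]
Key observation: the optimum is the walk 1->3->0->2->2, with weight 2 + (-4) + 20 + 3 = 21.
Optimal value attained by: walk 1->3->0->2->2.
Answer: (M^⊗4)[1][2] = 21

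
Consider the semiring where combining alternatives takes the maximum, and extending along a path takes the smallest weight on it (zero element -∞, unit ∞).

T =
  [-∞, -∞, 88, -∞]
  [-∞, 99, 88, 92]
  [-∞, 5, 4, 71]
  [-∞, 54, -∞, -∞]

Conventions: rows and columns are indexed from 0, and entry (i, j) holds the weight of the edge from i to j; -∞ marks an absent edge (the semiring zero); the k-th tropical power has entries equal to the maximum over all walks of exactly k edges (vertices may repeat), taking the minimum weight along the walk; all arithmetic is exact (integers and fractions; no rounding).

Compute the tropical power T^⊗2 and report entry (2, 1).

T^⊗2:
  [-∞, 5, 4, 71]
  [-∞, 99, 88, 92]
  [-∞, 54, 5, 5]
  [-∞, 54, 54, 54]
Key observation: the optimum is the walk 2->3->1, with weight 71 min 54 = 54.
Optimal value attained by: walk 2->3->1.
Answer: (T^⊗2)[2][1] = 54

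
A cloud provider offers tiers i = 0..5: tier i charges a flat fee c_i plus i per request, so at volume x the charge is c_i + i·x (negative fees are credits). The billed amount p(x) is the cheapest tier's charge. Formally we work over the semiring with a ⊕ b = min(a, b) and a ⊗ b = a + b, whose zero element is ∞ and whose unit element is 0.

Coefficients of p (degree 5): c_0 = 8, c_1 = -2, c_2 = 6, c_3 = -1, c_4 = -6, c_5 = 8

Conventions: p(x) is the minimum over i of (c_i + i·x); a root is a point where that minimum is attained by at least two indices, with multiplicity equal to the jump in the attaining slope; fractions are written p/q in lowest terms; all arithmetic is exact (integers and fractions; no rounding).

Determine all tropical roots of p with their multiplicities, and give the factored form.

hull edge (i=0, c=8) to (i=1, c=-2): slope -10, span 1
hull edge (i=1, c=-2) to (i=4, c=-6): slope -4/3, span 3
hull edge (i=4, c=-6) to (i=5, c=8): slope 14, span 1
Factored form: p(x) = 8 ⊗ (x ⊕ (-14)) ⊗ (x ⊕ 4/3) ⊗ (x ⊕ 4/3) ⊗ (x ⊕ 4/3) ⊗ (x ⊕ 10)
Answer: roots = -14 (mult 1), 4/3 (mult 3), 10 (mult 1)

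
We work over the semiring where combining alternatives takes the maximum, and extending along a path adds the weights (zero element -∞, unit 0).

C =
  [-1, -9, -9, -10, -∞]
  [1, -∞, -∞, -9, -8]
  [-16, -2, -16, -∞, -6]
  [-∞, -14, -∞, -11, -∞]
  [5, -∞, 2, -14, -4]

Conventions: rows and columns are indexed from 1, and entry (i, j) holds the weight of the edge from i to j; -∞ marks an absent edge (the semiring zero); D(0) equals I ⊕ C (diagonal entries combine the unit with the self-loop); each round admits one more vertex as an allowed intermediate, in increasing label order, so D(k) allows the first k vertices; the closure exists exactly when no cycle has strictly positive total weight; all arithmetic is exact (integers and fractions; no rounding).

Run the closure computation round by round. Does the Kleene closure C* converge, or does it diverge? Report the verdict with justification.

D(0):
  [0, -9, -9, -10, -∞]
  [1, 0, -∞, -9, -8]
  [-16, -2, 0, -∞, -6]
  [-∞, -14, -∞, 0, -∞]
  [5, -∞, 2, -14, 0]
D(1):
  [0, -9, -9, -10, -∞]
  [1, 0, -8, -9, -8]
  [-16, -2, 0, -26, -6]
  [-∞, -14, -∞, 0, -∞]
  [5, -4, 2, -5, 0]
D(2):
  [0, -9, -9, -10, -17]
  [1, 0, -8, -9, -8]
  [-1, -2, 0, -11, -6]
  [-13, -14, -22, 0, -22]
  [5, -4, 2, -5, 0]
D(3):
  [0, -9, -9, -10, -15]
  [1, 0, -8, -9, -8]
  [-1, -2, 0, -11, -6]
  [-13, -14, -22, 0, -22]
  [5, 0, 2, -5, 0]
D(4):
  [0, -9, -9, -10, -15]
  [1, 0, -8, -9, -8]
  [-1, -2, 0, -11, -6]
  [-13, -14, -22, 0, -22]
  [5, 0, 2, -5, 0]
D(5):
  [0, -9, -9, -10, -15]
  [1, 0, -6, -9, -8]
  [-1, -2, 0, -11, -6]
  [-13, -14, -20, 0, -22]
  [5, 0, 2, -5, 0]
Key observation: every diagonal entry stays at the unit through all rounds, so no improving cycle exists.
Answer: CONVERGES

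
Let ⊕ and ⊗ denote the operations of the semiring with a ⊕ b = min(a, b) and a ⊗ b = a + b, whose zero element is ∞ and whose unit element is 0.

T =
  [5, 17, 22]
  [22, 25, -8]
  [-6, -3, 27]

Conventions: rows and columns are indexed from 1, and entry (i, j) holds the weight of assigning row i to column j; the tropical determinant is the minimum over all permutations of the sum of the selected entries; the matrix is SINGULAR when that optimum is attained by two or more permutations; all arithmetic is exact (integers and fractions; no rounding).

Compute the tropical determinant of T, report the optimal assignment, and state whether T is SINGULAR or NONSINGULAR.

σ = (1, 2, 3): 5 + 25 + 27 = 57
σ = (1, 3, 2): 5 + (-8) + (-3) = -6
σ = (2, 1, 3): 17 + 22 + 27 = 66
σ = (2, 3, 1): 17 + (-8) + (-6) = 3
σ = (3, 1, 2): 22 + 22 + (-3) = 41
σ = (3, 2, 1): 22 + 25 + (-6) = 41
Optimal value attained by: σ = (1, 3, 2).
Answer: det⊕(T) = -6; verdict: NONSINGULAR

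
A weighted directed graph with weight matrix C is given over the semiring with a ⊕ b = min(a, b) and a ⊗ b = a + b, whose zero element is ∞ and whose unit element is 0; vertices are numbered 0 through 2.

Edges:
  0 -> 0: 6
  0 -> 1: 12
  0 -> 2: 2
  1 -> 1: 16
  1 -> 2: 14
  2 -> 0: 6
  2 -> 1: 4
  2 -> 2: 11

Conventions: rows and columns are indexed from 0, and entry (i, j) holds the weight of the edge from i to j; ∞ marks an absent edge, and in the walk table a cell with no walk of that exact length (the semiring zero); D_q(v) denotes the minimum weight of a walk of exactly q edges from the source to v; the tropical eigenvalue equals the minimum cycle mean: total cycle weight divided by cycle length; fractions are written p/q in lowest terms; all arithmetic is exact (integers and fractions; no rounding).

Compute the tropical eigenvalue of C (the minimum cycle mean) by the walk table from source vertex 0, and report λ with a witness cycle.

q=0: [0, ∞, ∞]
q=1: [6, 12, 2]
q=2: [8, 6, 8]
q=3: [14, 12, 10]
Optimal cycle mean attained by: cycle 0->2->0, total 2 + 6, length 2.
Answer: λ = 4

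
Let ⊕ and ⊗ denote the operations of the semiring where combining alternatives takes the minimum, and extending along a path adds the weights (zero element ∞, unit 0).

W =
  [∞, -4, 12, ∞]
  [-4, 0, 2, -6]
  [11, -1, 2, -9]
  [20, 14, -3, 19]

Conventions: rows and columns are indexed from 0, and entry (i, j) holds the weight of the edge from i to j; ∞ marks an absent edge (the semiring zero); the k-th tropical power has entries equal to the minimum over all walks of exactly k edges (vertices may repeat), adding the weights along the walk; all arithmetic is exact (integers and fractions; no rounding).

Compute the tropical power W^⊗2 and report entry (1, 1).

W^⊗2:
  [-8, -4, -2, -10]
  [-4, -8, -9, -7]
  [-5, -1, -12, -7]
  [8, -4, -1, -12]
Key observation: the optimum is the walk 1->0->1, with weight (-4) + (-4) = -8.
Optimal value attained by: walk 1->0->1.
Answer: (W^⊗2)[1][1] = -8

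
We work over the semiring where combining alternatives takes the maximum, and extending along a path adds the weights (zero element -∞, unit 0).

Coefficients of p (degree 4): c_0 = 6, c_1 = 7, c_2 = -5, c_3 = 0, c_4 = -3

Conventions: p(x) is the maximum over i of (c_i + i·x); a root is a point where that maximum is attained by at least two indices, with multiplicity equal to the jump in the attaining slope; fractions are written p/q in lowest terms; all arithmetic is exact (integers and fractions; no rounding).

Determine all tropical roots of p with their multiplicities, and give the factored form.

hull edge (i=0, c=6) to (i=1, c=7): slope 1, span 1
hull edge (i=1, c=7) to (i=4, c=-3): slope -10/3, span 3
Factored form: p(x) = -3 ⊗ (x ⊕ (-1)) ⊗ (x ⊕ 10/3) ⊗ (x ⊕ 10/3) ⊗ (x ⊕ 10/3)
Answer: roots = -1 (mult 1), 10/3 (mult 3)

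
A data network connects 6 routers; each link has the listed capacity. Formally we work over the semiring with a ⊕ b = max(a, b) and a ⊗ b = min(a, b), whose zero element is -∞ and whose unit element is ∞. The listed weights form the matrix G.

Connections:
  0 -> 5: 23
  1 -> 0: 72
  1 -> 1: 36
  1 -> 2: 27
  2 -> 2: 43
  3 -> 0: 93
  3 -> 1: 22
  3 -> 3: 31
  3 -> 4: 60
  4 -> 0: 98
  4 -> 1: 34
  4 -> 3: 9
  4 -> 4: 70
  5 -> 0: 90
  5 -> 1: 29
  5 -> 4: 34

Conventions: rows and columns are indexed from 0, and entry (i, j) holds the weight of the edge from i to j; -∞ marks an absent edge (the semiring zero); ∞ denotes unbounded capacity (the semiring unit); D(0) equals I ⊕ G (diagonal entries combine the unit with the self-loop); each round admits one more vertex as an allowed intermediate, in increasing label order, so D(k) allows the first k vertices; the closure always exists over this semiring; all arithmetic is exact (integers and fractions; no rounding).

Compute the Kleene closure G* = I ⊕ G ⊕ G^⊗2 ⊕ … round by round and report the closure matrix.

D(0):
  [∞, -∞, -∞, -∞, -∞, 23]
  [72, ∞, 27, -∞, -∞, -∞]
  [-∞, -∞, ∞, -∞, -∞, -∞]
  [93, 22, -∞, ∞, 60, -∞]
  [98, 34, -∞, 9, ∞, -∞]
  [90, 29, -∞, -∞, 34, ∞]
D(1):
  [∞, -∞, -∞, -∞, -∞, 23]
  [72, ∞, 27, -∞, -∞, 23]
  [-∞, -∞, ∞, -∞, -∞, -∞]
  [93, 22, -∞, ∞, 60, 23]
  [98, 34, -∞, 9, ∞, 23]
  [90, 29, -∞, -∞, 34, ∞]
D(2):
  [∞, -∞, -∞, -∞, -∞, 23]
  [72, ∞, 27, -∞, -∞, 23]
  [-∞, -∞, ∞, -∞, -∞, -∞]
  [93, 22, 22, ∞, 60, 23]
  [98, 34, 27, 9, ∞, 23]
  [90, 29, 27, -∞, 34, ∞]
D(3):
  [∞, -∞, -∞, -∞, -∞, 23]
  [72, ∞, 27, -∞, -∞, 23]
  [-∞, -∞, ∞, -∞, -∞, -∞]
  [93, 22, 22, ∞, 60, 23]
  [98, 34, 27, 9, ∞, 23]
  [90, 29, 27, -∞, 34, ∞]
D(4):
  [∞, -∞, -∞, -∞, -∞, 23]
  [72, ∞, 27, -∞, -∞, 23]
  [-∞, -∞, ∞, -∞, -∞, -∞]
  [93, 22, 22, ∞, 60, 23]
  [98, 34, 27, 9, ∞, 23]
  [90, 29, 27, -∞, 34, ∞]
D(5):
  [∞, -∞, -∞, -∞, -∞, 23]
  [72, ∞, 27, -∞, -∞, 23]
  [-∞, -∞, ∞, -∞, -∞, -∞]
  [93, 34, 27, ∞, 60, 23]
  [98, 34, 27, 9, ∞, 23]
  [90, 34, 27, 9, 34, ∞]
D(6):
  [∞, 23, 23, 9, 23, 23]
  [72, ∞, 27, 9, 23, 23]
  [-∞, -∞, ∞, -∞, -∞, -∞]
  [93, 34, 27, ∞, 60, 23]
  [98, 34, 27, 9, ∞, 23]
  [90, 34, 27, 9, 34, ∞]
Answer: G* = [[∞, 23, 23, 9, 23, 23], [72, ∞, 27, 9, 23, 23], [-∞, -∞, ∞, -∞, -∞, -∞], [93, 34, 27, ∞, 60, 23], [98, 34, 27, 9, ∞, 23], [90, 34, 27, 9, 34, ∞]]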